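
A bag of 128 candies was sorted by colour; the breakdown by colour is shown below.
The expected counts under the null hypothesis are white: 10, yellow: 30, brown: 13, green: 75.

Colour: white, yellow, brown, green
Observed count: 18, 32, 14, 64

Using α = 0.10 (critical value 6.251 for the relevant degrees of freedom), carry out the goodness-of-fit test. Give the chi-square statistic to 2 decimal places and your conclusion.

8.22; reject

χ² = (18−10)²/10 + (32−30)²/30 + (14−13)²/13 + (64−75)²/75
   = 6.400 + 0.133 + 0.077 + 1.613
Sum = 8.22
df = 3. Since 8.22 > 6.251, we reject H₀.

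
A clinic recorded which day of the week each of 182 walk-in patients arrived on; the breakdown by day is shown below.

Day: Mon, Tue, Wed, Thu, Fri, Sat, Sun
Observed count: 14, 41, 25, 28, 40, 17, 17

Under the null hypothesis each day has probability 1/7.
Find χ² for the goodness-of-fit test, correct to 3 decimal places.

28.154

Under H₀ each category has probability 1/7, so each expected count is 182/7 = 26.
χ² = (14−26)²/26 + (41−26)²/26 + (25−26)²/26 + (28−26)²/26 + (40−26)²/26 + (17−26)²/26 + (17−26)²/26
   = 5.5385 + 8.6538 + 0.0385 + 0.1538 + 7.5385 + 3.1154 + 3.1154
Sum = 28.154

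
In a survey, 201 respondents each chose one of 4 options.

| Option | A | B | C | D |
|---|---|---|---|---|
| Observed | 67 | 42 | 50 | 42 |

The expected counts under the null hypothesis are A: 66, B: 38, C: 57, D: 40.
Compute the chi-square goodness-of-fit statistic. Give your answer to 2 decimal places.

1.40

χ² = (67−66)²/66 + (42−38)²/38 + (50−57)²/57 + (42−40)²/40
   = 0.015 + 0.421 + 0.860 + 0.100
Sum = 1.40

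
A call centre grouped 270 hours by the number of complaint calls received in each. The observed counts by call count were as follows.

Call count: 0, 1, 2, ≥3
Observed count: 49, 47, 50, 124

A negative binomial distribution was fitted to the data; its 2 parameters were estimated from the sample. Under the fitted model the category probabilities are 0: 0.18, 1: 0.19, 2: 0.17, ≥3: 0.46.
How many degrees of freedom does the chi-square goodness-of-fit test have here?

1

There are k = 4 categories and 2 parameters estimated from the data, so df = 4 − 1 − 2 = 1.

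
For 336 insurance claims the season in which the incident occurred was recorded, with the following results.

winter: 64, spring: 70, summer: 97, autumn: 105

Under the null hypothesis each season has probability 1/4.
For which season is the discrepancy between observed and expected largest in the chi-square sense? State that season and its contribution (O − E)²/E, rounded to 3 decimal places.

Expected count for each of the 4 categories: 336/4 = 84.
cat         O        E   (O−E)²/E
winter     64       84     4.7619
spring     70       84     2.3333
summer     97       84     2.0119
autumn    105       84     5.2500
The largest term is for autumn: 5.250.

autumn, 5.250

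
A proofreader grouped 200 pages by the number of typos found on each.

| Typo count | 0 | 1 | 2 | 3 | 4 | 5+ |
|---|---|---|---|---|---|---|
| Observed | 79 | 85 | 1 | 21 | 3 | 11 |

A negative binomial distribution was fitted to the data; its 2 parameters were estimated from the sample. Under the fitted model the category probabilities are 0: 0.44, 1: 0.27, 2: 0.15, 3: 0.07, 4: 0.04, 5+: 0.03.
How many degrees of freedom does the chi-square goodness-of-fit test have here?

3

There are k = 6 categories and 2 parameters estimated from the data, so df = 6 − 1 − 2 = 3.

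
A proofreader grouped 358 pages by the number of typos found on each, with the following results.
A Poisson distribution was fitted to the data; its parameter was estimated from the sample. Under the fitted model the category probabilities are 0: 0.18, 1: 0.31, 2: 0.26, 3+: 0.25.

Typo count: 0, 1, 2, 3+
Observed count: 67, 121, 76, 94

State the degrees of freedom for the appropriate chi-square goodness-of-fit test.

2

There are k = 4 categories and 1 parameter estimated from the data, so df = 4 − 1 − 1 = 2.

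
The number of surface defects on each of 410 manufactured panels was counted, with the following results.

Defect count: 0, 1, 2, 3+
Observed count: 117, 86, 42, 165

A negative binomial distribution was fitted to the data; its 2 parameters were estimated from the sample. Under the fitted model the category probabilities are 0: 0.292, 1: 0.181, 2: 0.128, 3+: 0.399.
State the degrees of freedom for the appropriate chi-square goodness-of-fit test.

There are k = 4 categories and 2 parameters estimated from the data, so df = 4 − 1 − 2 = 1.

1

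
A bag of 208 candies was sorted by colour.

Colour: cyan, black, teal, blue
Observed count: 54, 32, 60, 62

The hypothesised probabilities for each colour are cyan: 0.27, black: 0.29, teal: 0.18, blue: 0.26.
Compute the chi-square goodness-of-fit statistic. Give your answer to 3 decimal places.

28.133

Expected counts E_i = n·p_i: 208×0.27 = 56.16, 208×0.29 = 60.32, 208×0.18 = 37.44, 208×0.26 = 54.08.
cyan: (54 − 56.16)²/56.16 = 4.6656/56.16 = 0.0831
black: (32 − 60.32)²/60.32 = 802.0224/60.32 = 13.2961
teal: (60 − 37.44)²/37.44 = 508.9536/37.44 = 13.5938
blue: (62 − 54.08)²/54.08 = 62.7264/54.08 = 1.1599
Sum = 28.133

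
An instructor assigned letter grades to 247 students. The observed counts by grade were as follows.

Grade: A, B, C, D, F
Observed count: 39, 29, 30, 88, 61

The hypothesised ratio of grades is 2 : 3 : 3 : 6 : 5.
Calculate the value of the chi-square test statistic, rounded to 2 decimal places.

Ratio total = 19. Expected counts: 247×2/19 = 26, 247×3/19 = 39, 247×3/19 = 39, 247×6/19 = 78, 247×5/19 = 65.
A: (39 − 26)²/26 = 169/26 = 6.500
B: (29 − 39)²/39 = 100/39 = 2.564
C: (30 − 39)²/39 = 81/39 = 2.077
D: (88 − 78)²/78 = 100/78 = 1.282
F: (61 − 65)²/65 = 16/65 = 0.246
Sum = 12.67

12.67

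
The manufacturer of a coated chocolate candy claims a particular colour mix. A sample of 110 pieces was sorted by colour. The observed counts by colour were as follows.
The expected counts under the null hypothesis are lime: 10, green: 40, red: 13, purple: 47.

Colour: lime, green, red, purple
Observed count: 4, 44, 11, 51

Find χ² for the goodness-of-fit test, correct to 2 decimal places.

4.65

χ² = (4−10)²/10 + (44−40)²/40 + (11−13)²/13 + (51−47)²/47
   = 3.600 + 0.400 + 0.308 + 0.340
Sum = 4.65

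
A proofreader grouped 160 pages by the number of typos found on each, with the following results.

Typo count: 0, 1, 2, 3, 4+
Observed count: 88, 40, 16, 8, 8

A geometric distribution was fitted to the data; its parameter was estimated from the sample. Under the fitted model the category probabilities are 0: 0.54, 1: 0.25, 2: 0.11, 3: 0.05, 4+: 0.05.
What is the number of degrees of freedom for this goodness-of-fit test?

There are k = 5 categories and 1 parameter estimated from the data, so df = 5 − 1 − 1 = 3.

3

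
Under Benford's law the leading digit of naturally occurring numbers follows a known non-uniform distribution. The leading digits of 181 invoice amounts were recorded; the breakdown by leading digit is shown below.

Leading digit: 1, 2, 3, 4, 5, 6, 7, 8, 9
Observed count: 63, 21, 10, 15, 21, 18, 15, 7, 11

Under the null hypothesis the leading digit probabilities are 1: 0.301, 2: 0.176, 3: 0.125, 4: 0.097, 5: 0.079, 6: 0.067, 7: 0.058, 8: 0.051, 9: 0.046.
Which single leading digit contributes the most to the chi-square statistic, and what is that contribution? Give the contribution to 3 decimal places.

Expected counts E_i = n·p_i: 181×0.301 = 54.481, 181×0.176 = 31.856, 181×0.125 = 22.625, 181×0.097 = 17.557, 181×0.079 = 14.299, 181×0.067 = 12.127, 181×0.058 = 10.498, 181×0.051 = 9.231, 181×0.046 = 8.326.
cat         O        E   (O−E)²/E
1          63   54.481     1.3321
2          21   31.856     3.6995
3          10   22.625     7.0449
4          15   17.557     0.3724
5          21   14.299     3.1403
6          18   12.127     2.8442
7          15   10.498     1.9307
8           7    9.231     0.5392
9          11    8.326     0.8588
The largest term is for 3: 7.045.

3, 7.045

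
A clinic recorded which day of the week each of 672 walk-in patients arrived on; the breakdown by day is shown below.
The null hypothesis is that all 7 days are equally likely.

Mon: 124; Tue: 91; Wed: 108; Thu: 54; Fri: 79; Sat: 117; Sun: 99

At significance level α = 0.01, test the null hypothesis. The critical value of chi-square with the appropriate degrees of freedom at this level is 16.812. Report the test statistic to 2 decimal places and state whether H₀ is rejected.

Expected count for each of the 7 categories: 672/7 = 96.
cat         O        E   (O−E)²/E
Mon       124       96      8.167
Tue        91       96      0.260
Wed       108       96      1.500
Thu        54       96     18.375
Fri        79       96      3.010
Sat       117       96      4.594
Sun        99       96      0.094
Sum = 36.00
df = 6. Since 36.00 > 16.812, we reject H₀.

36.00; reject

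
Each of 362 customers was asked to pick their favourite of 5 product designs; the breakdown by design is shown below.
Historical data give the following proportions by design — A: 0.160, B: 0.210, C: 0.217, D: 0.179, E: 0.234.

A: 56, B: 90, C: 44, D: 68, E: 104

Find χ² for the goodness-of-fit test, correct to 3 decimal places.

Expected counts E_i = n·p_i: 362×0.160 = 57.92, 362×0.210 = 76.02, 362×0.217 = 78.554, 362×0.179 = 64.798, 362×0.234 = 84.708.
cat         O        E   (O−E)²/E
A          56    57.92     0.0636
B          90    76.02     2.5709
C          44   78.554    15.1995
D          68   64.798     0.1582
E         104   84.708     4.3937
Sum = 22.386

22.386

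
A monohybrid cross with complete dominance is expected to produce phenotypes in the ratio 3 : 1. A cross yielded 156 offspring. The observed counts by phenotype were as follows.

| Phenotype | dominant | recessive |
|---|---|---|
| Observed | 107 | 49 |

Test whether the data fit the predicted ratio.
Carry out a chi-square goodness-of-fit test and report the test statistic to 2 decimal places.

Ratio total = 4. Expected counts: 156×3/4 = 117, 156×1/4 = 39.
χ² = (107−117)²/117 + (49−39)²/39
   = 0.855 + 2.564
Sum = 3.42

3.42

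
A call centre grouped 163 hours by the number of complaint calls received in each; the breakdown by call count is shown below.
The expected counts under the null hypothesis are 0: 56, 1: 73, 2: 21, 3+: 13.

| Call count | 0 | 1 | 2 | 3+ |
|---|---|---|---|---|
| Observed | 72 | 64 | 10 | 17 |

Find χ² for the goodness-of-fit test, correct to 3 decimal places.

χ² = (72−56)²/56 + (64−73)²/73 + (10−21)²/21 + (17−13)²/13
   = 4.5714 + 1.1096 + 5.7619 + 1.2308
Sum = 12.674

12.674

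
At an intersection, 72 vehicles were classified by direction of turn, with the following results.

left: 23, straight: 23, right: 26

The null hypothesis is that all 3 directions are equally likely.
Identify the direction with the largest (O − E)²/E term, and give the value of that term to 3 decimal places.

right, 0.167

Under H₀ each category has probability 1/3, so each expected count is 72/3 = 24.
χ² = (23−24)²/24 + (23−24)²/24 + (26−24)²/24
   = 0.0417 + 0.0417 + 0.1667
The largest term is for right: 0.167.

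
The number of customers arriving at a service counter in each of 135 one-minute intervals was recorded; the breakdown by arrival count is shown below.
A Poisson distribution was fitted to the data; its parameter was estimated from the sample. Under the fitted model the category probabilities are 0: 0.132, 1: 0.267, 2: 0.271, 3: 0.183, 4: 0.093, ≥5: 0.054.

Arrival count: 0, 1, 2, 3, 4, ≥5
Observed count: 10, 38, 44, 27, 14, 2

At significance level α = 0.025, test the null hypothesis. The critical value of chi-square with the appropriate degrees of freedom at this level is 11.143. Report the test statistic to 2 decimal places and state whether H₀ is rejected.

9.26; do not reject

Expected counts E_i = n·p_i: 135×0.132 = 17.82, 135×0.267 = 36.045, 135×0.271 = 36.585, 135×0.183 = 24.705, 135×0.093 = 12.555, 135×0.054 = 7.29.
χ² = (10−17.82)²/17.82 + (38−36.045)²/36.045 + (44−36.585)²/36.585 + (27−24.705)²/24.705 + (14−12.555)²/12.555 + (2−7.29)²/7.29
   = 3.432 + 0.106 + 1.503 + 0.213 + 0.166 + 3.839
Sum = 9.26
df = 4. Since 9.26 < 11.143, we do not reject H₀.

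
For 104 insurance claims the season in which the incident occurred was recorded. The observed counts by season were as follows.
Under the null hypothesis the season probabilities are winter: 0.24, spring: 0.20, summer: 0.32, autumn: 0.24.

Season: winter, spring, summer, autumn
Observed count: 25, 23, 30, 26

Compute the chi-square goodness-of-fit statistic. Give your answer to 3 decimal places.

0.599

Expected counts E_i = n·p_i: 104×0.24 = 24.96, 104×0.20 = 20.8, 104×0.32 = 33.28, 104×0.24 = 24.96.
χ² = (25−24.96)²/24.96 + (23−20.8)²/20.8 + (30−33.28)²/33.28 + (26−24.96)²/24.96
   = 0.0001 + 0.2327 + 0.3233 + 0.0433
Sum = 0.599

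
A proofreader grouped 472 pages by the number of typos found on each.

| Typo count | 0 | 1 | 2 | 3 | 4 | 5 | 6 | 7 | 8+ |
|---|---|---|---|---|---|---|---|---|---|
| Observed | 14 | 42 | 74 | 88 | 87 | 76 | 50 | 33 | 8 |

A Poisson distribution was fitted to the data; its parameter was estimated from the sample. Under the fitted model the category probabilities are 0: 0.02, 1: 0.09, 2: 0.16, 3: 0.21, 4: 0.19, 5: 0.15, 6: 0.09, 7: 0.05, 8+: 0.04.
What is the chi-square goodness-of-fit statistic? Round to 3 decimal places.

15.293

Expected counts E_i = n·p_i: 472×0.02 = 9.44, 472×0.09 = 42.48, 472×0.16 = 75.52, 472×0.21 = 99.12, 472×0.19 = 89.68, 472×0.15 = 70.8, 472×0.09 = 42.48, 472×0.05 = 23.6, 472×0.04 = 18.88.
χ² = (14−9.44)²/9.44 + (42−42.48)²/42.48 + (74−75.52)²/75.52 + (88−99.12)²/99.12 + (87−89.68)²/89.68 + (76−70.8)²/70.8 + (50−42.48)²/42.48 + (33−23.6)²/23.6 + (8−18.88)²/18.88
   = 2.2027 + 0.0054 + 0.0306 + 1.2475 + 0.0801 + 0.3819 + 1.3312 + 3.7441 + 6.2698
Sum = 15.293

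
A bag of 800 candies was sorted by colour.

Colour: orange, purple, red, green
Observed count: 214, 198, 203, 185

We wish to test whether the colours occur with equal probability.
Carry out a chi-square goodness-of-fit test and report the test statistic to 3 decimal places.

2.170

Expected count for each of the 4 categories: 800/4 = 200.
cat         O        E   (O−E)²/E
orange    214      200     0.9800
purple    198      200     0.0200
red       203      200     0.0450
green     185      200     1.1250
Sum = 2.170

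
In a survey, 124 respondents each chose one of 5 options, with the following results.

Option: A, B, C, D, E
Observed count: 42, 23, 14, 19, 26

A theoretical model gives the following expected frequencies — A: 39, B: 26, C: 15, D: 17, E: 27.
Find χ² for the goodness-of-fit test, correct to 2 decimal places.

0.92

χ² = (42−39)²/39 + (23−26)²/26 + (14−15)²/15 + (19−17)²/17 + (26−27)²/27
   = 0.231 + 0.346 + 0.067 + 0.235 + 0.037
Sum = 0.92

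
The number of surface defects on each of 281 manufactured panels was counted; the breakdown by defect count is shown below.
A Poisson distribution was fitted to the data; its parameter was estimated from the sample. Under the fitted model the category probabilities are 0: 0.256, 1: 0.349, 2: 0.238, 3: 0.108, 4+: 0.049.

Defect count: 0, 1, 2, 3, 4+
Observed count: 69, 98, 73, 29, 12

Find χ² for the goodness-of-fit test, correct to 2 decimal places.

0.97

Expected counts E_i = n·p_i: 281×0.256 = 71.936, 281×0.349 = 98.069, 281×0.238 = 66.878, 281×0.108 = 30.348, 281×0.049 = 13.769.
0: (69 − 71.936)²/71.936 = 8.620096/71.936 = 0.120
1: (98 − 98.069)²/98.069 = 0.004761/98.069 = 0.000
2: (73 − 66.878)²/66.878 = 37.478884/66.878 = 0.560
3: (29 − 30.348)²/30.348 = 1.817104/30.348 = 0.060
4+: (12 − 13.769)²/13.769 = 3.129361/13.769 = 0.227
Sum = 0.97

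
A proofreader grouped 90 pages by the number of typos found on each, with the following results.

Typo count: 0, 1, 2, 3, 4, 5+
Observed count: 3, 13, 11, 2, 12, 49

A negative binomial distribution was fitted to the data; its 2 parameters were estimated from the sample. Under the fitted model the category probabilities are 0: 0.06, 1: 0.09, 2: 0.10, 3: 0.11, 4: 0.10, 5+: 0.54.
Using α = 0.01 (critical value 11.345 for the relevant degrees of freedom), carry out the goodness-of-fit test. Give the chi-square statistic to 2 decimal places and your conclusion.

Expected counts E_i = n·p_i: 90×0.06 = 5.4, 90×0.09 = 8.1, 90×0.10 = 9, 90×0.11 = 9.9, 90×0.10 = 9, 90×0.54 = 48.6.
cat         O        E   (O−E)²/E
0           3      5.4      1.067
1          13      8.1      2.964
2          11        9      0.444
3           2      9.9      6.304
4          12        9      1.000
5+         49     48.6      0.003
Sum = 11.78
df = 3. Since 11.78 > 11.345, we reject H₀.

11.78; reject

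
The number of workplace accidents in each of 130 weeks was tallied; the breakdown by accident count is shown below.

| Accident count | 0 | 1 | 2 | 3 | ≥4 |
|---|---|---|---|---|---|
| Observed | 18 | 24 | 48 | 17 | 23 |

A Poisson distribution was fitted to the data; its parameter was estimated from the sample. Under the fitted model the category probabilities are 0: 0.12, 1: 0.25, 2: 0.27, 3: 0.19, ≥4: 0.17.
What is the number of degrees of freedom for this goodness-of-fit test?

3

There are k = 5 categories and 1 parameter estimated from the data, so df = 5 − 1 − 1 = 3.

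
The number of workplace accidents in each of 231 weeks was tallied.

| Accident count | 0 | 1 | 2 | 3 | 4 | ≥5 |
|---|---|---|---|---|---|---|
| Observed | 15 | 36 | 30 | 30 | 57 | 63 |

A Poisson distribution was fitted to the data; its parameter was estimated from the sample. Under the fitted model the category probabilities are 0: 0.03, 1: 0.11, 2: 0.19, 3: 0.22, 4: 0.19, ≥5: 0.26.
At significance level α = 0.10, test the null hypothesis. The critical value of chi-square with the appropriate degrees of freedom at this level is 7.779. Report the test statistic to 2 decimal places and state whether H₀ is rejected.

30.80; reject

Expected counts E_i = n·p_i: 231×0.03 = 6.93, 231×0.11 = 25.41, 231×0.19 = 43.89, 231×0.22 = 50.82, 231×0.19 = 43.89, 231×0.26 = 60.06.
χ² = (15−6.93)²/6.93 + (36−25.41)²/25.41 + (30−43.89)²/43.89 + (30−50.82)²/50.82 + (57−43.89)²/43.89 + (63−60.06)²/60.06
   = 9.398 + 4.414 + 4.396 + 8.530 + 3.916 + 0.144
Sum = 30.80
df = 4. Since 30.80 > 7.779, we reject H₀.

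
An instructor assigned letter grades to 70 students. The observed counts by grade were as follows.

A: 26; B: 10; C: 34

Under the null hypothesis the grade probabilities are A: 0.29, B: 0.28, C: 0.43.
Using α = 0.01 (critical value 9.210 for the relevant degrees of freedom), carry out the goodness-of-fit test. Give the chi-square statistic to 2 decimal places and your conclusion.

6.81; do not reject

Expected counts E_i = n·p_i: 70×0.29 = 20.3, 70×0.28 = 19.6, 70×0.43 = 30.1.
cat         O        E   (O−E)²/E
A          26     20.3      1.600
B          10     19.6      4.702
C          34     30.1      0.505
Sum = 6.81
df = 2. Since 6.81 < 9.210, we do not reject H₀.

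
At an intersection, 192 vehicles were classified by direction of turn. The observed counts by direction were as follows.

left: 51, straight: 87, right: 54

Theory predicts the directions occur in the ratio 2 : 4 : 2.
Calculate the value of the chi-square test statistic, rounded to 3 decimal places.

Ratio total = 8. Expected counts: 192×2/8 = 48, 192×4/8 = 96, 192×2/8 = 48.
left: (51 − 48)²/48 = 9/48 = 0.1875
straight: (87 − 96)²/96 = 81/96 = 0.8438
right: (54 − 48)²/48 = 36/48 = 0.7500
Sum = 1.781

1.781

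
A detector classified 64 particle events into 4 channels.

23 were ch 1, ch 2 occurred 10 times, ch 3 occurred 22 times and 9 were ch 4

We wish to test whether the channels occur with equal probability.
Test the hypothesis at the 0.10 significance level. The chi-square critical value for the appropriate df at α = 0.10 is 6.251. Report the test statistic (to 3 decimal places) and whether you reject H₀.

Expected count for each of the 4 categories: 64/4 = 16.
ch 1: (23 − 16)²/16 = 49/16 = 3.0625
ch 2: (10 − 16)²/16 = 36/16 = 2.2500
ch 3: (22 − 16)²/16 = 36/16 = 2.2500
ch 4: (9 − 16)²/16 = 49/16 = 3.0625
Sum = 10.625
df = 3. Since 10.625 > 6.251, we reject H₀.

10.625; reject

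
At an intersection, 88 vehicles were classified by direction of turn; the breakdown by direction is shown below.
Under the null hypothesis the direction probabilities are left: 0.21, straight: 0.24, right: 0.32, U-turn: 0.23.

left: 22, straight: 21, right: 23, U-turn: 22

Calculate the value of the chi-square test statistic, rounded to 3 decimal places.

Expected counts E_i = n·p_i: 88×0.21 = 18.48, 88×0.24 = 21.12, 88×0.32 = 28.16, 88×0.23 = 20.24.
cat           O        E   (O−E)²/E
left         22    18.48     0.6705
straight     21    21.12     0.0007
right        23    28.16     0.9455
U-turn       22    20.24     0.1530
Sum = 1.770

1.770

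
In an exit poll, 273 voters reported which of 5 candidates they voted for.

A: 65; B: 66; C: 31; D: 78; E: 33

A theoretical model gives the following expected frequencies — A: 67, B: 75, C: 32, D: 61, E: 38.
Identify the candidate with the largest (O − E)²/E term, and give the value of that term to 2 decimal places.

χ² = (65−67)²/67 + (66−75)²/75 + (31−32)²/32 + (78−61)²/61 + (33−38)²/38
   = 0.060 + 1.080 + 0.031 + 4.738 + 0.658
The largest term is for D: 4.74.

D, 4.74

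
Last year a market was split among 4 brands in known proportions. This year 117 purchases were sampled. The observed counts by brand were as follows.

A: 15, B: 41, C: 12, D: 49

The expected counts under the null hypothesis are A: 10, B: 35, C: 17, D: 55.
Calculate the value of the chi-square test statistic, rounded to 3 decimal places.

5.654

χ² = (15−10)²/10 + (41−35)²/35 + (12−17)²/17 + (49−55)²/55
   = 2.5000 + 1.0286 + 1.4706 + 0.6545
Sum = 5.654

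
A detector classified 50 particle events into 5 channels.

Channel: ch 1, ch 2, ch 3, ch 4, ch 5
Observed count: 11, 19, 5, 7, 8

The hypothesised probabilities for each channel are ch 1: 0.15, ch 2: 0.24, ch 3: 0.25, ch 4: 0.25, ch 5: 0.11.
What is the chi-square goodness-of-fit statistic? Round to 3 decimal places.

13.773

Expected counts E_i = n·p_i: 50×0.15 = 7.5, 50×0.24 = 12, 50×0.25 = 12.5, 50×0.25 = 12.5, 50×0.11 = 5.5.
cat         O        E   (O−E)²/E
ch 1       11      7.5     1.6333
ch 2       19       12     4.0833
ch 3        5     12.5     4.5000
ch 4        7     12.5     2.4200
ch 5        8      5.5     1.1364
Sum = 13.773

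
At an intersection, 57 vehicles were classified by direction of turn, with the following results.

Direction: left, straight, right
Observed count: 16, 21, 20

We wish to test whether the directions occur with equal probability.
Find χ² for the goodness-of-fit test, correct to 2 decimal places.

Under H₀ each category has probability 1/3, so each expected count is 57/3 = 19.
χ² = (16−19)²/19 + (21−19)²/19 + (20−19)²/19
   = 0.474 + 0.211 + 0.053
Sum = 0.74

0.74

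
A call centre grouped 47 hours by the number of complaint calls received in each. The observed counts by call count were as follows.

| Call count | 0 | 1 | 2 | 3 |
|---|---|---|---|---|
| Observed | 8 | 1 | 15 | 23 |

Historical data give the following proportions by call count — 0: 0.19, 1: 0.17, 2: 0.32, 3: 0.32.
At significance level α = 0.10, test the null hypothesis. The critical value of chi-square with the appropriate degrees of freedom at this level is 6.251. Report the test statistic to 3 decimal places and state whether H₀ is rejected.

10.425; reject

Expected counts E_i = n·p_i: 47×0.19 = 8.93, 47×0.17 = 7.99, 47×0.32 = 15.04, 47×0.32 = 15.04.
0: (8 − 8.93)²/8.93 = 0.8649/8.93 = 0.0969
1: (1 − 7.99)²/7.99 = 48.8601/7.99 = 6.1152
2: (15 − 15.04)²/15.04 = 0.0016/15.04 = 0.0001
3: (23 − 15.04)²/15.04 = 63.3616/15.04 = 4.2129
Sum = 10.425
df = 3. Since 10.425 > 6.251, we reject H₀.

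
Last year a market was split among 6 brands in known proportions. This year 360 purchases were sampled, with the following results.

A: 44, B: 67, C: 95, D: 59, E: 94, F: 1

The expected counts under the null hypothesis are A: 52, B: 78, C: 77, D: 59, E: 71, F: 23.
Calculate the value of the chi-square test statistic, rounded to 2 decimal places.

A: (44 − 52)²/52 = 64/52 = 1.231
B: (67 − 78)²/78 = 121/78 = 1.551
C: (95 − 77)²/77 = 324/77 = 4.208
D: (59 − 59)²/59 = 0/59 = 0.000
E: (94 − 71)²/71 = 529/71 = 7.451
F: (1 − 23)²/23 = 484/23 = 21.043
Sum = 35.48

35.48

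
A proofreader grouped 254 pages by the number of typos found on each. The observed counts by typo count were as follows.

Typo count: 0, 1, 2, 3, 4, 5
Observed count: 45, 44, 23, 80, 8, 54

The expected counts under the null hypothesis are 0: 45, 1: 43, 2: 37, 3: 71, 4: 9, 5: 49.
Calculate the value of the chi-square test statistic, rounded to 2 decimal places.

7.08

cat         O        E   (O−E)²/E
0          45       45      0.000
1          44       43      0.023
2          23       37      5.297
3          80       71      1.141
4           8        9      0.111
5          54       49      0.510
Sum = 7.08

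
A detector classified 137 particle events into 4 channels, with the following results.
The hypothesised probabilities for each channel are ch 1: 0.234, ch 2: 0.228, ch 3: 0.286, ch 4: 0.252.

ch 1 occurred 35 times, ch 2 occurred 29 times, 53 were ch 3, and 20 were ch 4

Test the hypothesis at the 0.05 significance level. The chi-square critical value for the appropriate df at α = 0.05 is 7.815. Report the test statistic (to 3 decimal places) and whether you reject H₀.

11.413; reject

Expected counts E_i = n·p_i: 137×0.234 = 32.058, 137×0.228 = 31.236, 137×0.286 = 39.182, 137×0.252 = 34.524.
ch 1: (35 − 32.058)²/32.058 = 8.655364/32.058 = 0.2700
ch 2: (29 − 31.236)²/31.236 = 4.999696/31.236 = 0.1601
ch 3: (53 − 39.182)²/39.182 = 190.937124/39.182 = 4.8731
ch 4: (20 − 34.524)²/34.524 = 210.946576/34.524 = 6.1101
Sum = 11.413
df = 3. Since 11.413 > 7.815, we reject H₀.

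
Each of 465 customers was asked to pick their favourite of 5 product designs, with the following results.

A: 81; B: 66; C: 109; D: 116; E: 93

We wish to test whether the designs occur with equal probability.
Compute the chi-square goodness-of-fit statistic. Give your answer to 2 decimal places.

17.83

Expected count for each of the 5 categories: 465/5 = 93.
χ² = (81−93)²/93 + (66−93)²/93 + (109−93)²/93 + (116−93)²/93 + (93−93)²/93
   = 1.548 + 7.839 + 2.753 + 5.688 + 0.000
Sum = 17.83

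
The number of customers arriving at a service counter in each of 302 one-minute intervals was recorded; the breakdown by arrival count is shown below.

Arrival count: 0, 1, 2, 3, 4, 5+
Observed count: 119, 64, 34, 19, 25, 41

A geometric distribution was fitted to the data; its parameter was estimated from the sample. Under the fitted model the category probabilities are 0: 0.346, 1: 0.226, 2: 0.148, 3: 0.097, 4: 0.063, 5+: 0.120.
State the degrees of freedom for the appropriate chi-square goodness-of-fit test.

4

There are k = 6 categories and 1 parameter estimated from the data, so df = 6 − 1 − 1 = 4.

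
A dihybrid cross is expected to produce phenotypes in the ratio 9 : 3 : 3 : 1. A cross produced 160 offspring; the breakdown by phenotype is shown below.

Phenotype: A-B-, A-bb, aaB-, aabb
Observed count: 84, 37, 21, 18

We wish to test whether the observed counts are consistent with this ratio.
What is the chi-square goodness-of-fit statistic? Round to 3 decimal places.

Ratio total = 16. Expected counts: 160×9/16 = 90, 160×3/16 = 30, 160×3/16 = 30, 160×1/16 = 10.
χ² = (84−90)²/90 + (37−30)²/30 + (21−30)²/30 + (18−10)²/10
   = 0.4000 + 1.6333 + 2.7000 + 6.4000
Sum = 11.133

11.133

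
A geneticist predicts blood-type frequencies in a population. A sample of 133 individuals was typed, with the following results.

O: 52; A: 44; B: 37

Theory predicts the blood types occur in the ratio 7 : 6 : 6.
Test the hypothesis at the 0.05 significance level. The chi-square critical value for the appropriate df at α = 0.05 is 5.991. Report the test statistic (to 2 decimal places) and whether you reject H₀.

Ratio total = 19. Expected counts: 133×7/19 = 49, 133×6/19 = 42, 133×6/19 = 42.
cat         O        E   (O−E)²/E
O          52       49      0.184
A          44       42      0.095
B          37       42      0.595
Sum = 0.87
df = 2. Since 0.87 < 5.991, we do not reject H₀.

0.87; do not reject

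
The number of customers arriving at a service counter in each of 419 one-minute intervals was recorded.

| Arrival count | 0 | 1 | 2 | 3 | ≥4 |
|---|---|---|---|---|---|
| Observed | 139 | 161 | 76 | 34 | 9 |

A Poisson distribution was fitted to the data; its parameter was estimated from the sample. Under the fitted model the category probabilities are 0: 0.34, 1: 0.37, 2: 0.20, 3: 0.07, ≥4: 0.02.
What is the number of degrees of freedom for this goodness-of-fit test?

3

There are k = 5 categories and 1 parameter estimated from the data, so df = 5 − 1 − 1 = 3.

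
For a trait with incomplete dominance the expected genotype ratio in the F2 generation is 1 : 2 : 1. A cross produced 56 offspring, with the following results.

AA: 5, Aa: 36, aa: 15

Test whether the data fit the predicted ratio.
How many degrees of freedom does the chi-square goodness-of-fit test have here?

2

There are k = 3 categories and no parameters were estimated from the data, so df = 3 − 1 = 2.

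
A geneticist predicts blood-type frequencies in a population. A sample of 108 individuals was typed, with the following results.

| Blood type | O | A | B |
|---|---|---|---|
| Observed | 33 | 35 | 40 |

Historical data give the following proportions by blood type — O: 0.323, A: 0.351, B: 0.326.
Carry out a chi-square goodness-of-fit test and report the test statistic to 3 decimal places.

0.977

Expected counts E_i = n·p_i: 108×0.323 = 34.884, 108×0.351 = 37.908, 108×0.326 = 35.208.
χ² = (33−34.884)²/34.884 + (35−37.908)²/37.908 + (40−35.208)²/35.208
   = 0.1018 + 0.2231 + 0.6522
Sum = 0.977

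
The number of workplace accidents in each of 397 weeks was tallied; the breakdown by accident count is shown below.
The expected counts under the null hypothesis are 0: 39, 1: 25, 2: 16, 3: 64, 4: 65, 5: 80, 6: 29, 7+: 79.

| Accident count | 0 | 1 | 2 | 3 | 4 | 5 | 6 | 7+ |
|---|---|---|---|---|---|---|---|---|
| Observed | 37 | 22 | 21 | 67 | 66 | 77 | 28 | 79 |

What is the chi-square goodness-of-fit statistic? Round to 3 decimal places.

2.328

cat         O        E   (O−E)²/E
0          37       39     0.1026
1          22       25     0.3600
2          21       16     1.5625
3          67       64     0.1406
4          66       65     0.0154
5          77       80     0.1125
6          28       29     0.0345
7+         79       79     0.0000
Sum = 2.328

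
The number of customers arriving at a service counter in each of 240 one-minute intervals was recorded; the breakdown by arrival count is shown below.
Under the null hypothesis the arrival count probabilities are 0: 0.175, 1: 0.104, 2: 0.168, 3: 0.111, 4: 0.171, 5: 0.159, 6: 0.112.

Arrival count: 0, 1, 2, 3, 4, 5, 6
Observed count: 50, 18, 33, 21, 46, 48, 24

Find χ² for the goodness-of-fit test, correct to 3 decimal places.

Expected counts E_i = n·p_i: 240×0.175 = 42, 240×0.104 = 24.96, 240×0.168 = 40.32, 240×0.111 = 26.64, 240×0.171 = 41.04, 240×0.159 = 38.16, 240×0.112 = 26.88.
0: (50 − 42)²/42 = 64/42 = 1.5238
1: (18 − 24.96)²/24.96 = 48.4416/24.96 = 1.9408
2: (33 − 40.32)²/40.32 = 53.5824/40.32 = 1.3289
3: (21 − 26.64)²/26.64 = 31.8096/26.64 = 1.1941
4: (46 − 41.04)²/41.04 = 24.6016/41.04 = 0.5995
5: (48 − 38.16)²/38.16 = 96.8256/38.16 = 2.5374
6: (24 − 26.88)²/26.88 = 8.2944/26.88 = 0.3086
Sum = 9.433

9.433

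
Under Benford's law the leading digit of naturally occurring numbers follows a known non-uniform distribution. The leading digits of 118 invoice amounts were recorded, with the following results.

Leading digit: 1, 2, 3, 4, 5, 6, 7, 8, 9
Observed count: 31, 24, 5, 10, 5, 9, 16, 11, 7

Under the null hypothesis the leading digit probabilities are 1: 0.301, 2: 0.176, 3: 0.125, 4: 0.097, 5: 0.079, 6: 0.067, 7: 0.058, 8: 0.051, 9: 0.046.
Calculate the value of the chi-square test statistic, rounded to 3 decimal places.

26.689

Expected counts E_i = n·p_i: 118×0.301 = 35.518, 118×0.176 = 20.768, 118×0.125 = 14.75, 118×0.097 = 11.446, 118×0.079 = 9.322, 118×0.067 = 7.906, 118×0.058 = 6.844, 118×0.051 = 6.018, 118×0.046 = 5.428.
1: (31 − 35.518)²/35.518 = 20.412324/35.518 = 0.5747
2: (24 − 20.768)²/20.768 = 10.445824/20.768 = 0.5030
3: (5 − 14.75)²/14.75 = 95.0625/14.75 = 6.4449
4: (10 − 11.446)²/11.446 = 2.090916/11.446 = 0.1827
5: (5 − 9.322)²/9.322 = 18.679684/9.322 = 2.0038
6: (9 − 7.906)²/7.906 = 1.196836/7.906 = 0.1514
7: (16 − 6.844)²/6.844 = 83.832336/6.844 = 12.2490
8: (11 − 6.018)²/6.018 = 24.820324/6.018 = 4.1243
9: (7 − 5.428)²/5.428 = 2.471184/5.428 = 0.4553
Sum = 26.689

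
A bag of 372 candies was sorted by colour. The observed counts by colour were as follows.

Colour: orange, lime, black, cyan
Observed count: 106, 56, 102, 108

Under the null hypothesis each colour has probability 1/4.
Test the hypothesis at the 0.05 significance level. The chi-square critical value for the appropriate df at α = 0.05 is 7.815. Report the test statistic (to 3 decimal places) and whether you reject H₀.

19.828; reject

Expected count for each of the 4 categories: 372/4 = 93.
orange: (106 − 93)²/93 = 169/93 = 1.8172
lime: (56 − 93)²/93 = 1369/93 = 14.7204
black: (102 − 93)²/93 = 81/93 = 0.8710
cyan: (108 − 93)²/93 = 225/93 = 2.4194
Sum = 19.828
df = 3. Since 19.828 > 7.815, we reject H₀.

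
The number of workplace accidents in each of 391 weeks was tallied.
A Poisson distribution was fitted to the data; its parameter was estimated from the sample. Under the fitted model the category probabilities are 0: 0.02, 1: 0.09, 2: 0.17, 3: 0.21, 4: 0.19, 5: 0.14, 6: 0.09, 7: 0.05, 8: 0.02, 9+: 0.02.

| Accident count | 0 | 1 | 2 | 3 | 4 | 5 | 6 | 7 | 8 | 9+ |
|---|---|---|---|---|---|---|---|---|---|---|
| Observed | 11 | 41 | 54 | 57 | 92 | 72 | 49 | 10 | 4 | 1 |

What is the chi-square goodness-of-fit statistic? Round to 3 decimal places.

Expected counts E_i = n·p_i: 391×0.02 = 7.82, 391×0.09 = 35.19, 391×0.17 = 66.47, 391×0.21 = 82.11, 391×0.19 = 74.29, 391×0.14 = 54.74, 391×0.09 = 35.19, 391×0.05 = 19.55, 391×0.02 = 7.82, 391×0.02 = 7.82.
cat         O        E   (O−E)²/E
0          11     7.82     1.2931
1          41    35.19     0.9593
2          54    66.47     2.3394
3          57    82.11     7.6789
4          92    74.29     4.2219
5          72    54.74     5.4422
6          49    35.19     5.4196
7          10    19.55     4.6651
8           4     7.82     1.8660
9+          1     7.82     5.9479
Sum = 39.833

39.833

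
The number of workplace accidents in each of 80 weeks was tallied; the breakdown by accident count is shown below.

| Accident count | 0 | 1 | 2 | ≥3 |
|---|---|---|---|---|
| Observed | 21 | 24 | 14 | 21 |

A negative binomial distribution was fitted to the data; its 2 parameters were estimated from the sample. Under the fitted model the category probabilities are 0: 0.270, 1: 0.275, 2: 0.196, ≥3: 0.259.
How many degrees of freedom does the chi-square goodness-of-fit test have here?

There are k = 4 categories and 2 parameters estimated from the data, so df = 4 − 1 − 2 = 1.

1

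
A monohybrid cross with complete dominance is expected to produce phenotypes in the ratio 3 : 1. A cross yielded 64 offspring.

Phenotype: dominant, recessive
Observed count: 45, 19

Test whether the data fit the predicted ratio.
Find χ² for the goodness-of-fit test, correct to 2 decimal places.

0.75

Ratio total = 4. Expected counts: 64×3/4 = 48, 64×1/4 = 16.
χ² = (45−48)²/48 + (19−16)²/16
   = 0.188 + 0.563
Sum = 0.75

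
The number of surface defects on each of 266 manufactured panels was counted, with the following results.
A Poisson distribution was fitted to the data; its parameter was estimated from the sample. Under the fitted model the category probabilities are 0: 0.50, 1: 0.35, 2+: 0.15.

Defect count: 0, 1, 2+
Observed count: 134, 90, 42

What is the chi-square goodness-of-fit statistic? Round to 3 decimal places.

0.221

Expected counts E_i = n·p_i: 266×0.50 = 133, 266×0.35 = 93.1, 266×0.15 = 39.9.
χ² = (134−133)²/133 + (90−93.1)²/93.1 + (42−39.9)²/39.9
   = 0.0075 + 0.1032 + 0.1105
Sum = 0.221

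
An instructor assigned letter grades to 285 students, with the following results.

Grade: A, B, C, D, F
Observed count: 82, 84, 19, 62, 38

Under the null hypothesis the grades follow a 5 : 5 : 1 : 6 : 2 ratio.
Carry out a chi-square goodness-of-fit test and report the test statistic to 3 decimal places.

13.644

Ratio total = 19. Expected counts: 285×5/19 = 75, 285×5/19 = 75, 285×1/19 = 15, 285×6/19 = 90, 285×2/19 = 30.
cat         O        E   (O−E)²/E
A          82       75     0.6533
B          84       75     1.0800
C          19       15     1.0667
D          62       90     8.7111
F          38       30     2.1333
Sum = 13.644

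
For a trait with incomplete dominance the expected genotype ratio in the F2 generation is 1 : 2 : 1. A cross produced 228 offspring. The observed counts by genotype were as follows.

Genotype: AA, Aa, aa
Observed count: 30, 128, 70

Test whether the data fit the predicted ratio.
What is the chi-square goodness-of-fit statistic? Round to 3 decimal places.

Ratio total = 4. Expected counts: 228×1/4 = 57, 228×2/4 = 114, 228×1/4 = 57.
cat         O        E   (O−E)²/E
AA         30       57    12.7895
Aa        128      114     1.7193
aa         70       57     2.9649
Sum = 17.474

17.474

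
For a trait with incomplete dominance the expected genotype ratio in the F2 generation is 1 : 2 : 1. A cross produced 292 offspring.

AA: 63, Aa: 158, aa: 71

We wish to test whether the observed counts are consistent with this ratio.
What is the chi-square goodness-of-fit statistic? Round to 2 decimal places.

2.41

Ratio total = 4. Expected counts: 292×1/4 = 73, 292×2/4 = 146, 292×1/4 = 73.
χ² = (63−73)²/73 + (158−146)²/146 + (71−73)²/73
   = 1.370 + 0.986 + 0.055
Sum = 2.41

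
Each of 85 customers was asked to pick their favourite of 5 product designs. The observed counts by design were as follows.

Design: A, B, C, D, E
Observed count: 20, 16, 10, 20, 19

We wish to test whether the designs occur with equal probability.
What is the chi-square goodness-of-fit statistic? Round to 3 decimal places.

4.235

Under H₀ each category has probability 1/5, so each expected count is 85/5 = 17.
χ² = (20−17)²/17 + (16−17)²/17 + (10−17)²/17 + (20−17)²/17 + (19−17)²/17
   = 0.5294 + 0.0588 + 2.8824 + 0.5294 + 0.2353
Sum = 4.235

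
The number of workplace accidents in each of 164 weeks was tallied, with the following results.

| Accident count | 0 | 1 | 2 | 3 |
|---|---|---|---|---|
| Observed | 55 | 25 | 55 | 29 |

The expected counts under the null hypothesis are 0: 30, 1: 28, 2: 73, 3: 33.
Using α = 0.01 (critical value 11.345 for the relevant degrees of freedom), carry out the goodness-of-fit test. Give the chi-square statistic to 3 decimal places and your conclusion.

χ² = (55−30)²/30 + (25−28)²/28 + (55−73)²/73 + (29−33)²/33
   = 20.8333 + 0.3214 + 4.4384 + 0.4848
Sum = 26.078
df = 3. Since 26.078 > 11.345, we reject H₀.

26.078; reject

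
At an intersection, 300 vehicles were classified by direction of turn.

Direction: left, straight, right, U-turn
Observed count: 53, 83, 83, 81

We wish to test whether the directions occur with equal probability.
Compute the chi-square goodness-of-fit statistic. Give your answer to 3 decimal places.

Under H₀ each category has probability 1/4, so each expected count is 300/4 = 75.
cat           O        E   (O−E)²/E
left         53       75     6.4533
straight     83       75     0.8533
right        83       75     0.8533
U-turn       81       75     0.4800
Sum = 8.640

8.640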